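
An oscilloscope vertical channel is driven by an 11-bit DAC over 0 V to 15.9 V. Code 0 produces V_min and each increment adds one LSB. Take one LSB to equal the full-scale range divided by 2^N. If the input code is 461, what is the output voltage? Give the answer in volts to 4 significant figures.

Full-scale range = 15.9 V. LSB = 15.9 V / 2^11.
Output = V_min + (461/2048) × range = 0 + 0.225098 × 15.9 V
      = 0 V + 3.57905 V = 3.57905 V.

3.579 V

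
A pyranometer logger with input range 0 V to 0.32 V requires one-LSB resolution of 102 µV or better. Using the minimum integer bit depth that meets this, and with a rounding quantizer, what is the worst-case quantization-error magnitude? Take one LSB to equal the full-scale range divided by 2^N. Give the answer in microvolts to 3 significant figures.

Span = 0.32 V.
Required number of levels: 0.32/102 µV = 3137.3; smallest N with 2^N ≥ that is 12.
One LSB is 0.32 V / 4096 = 78.125 µV.
Max error for round-to-nearest is LSB/2 = 39.1 µV.

39.1 µV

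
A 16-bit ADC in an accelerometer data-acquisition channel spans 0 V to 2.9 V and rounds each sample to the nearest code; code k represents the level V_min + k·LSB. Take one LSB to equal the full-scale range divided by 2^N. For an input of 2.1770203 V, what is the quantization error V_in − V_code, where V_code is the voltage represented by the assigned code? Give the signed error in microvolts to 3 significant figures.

V_FS = 2.9 V. LSB = 2.9 V / 2^16 ≈ 44.25 µV.
(V_in − V_min)/LSB = (2.1770203 − (0)) × 65536/2.9 = 49197.6560 → nearest code k = 49198.
Reconstructed level: 0 + 49198 × 2.9/65536 V = 2.1770355225 V.
V_in − V_code = 2.1770203 − (2.1770355225) = −15.2 µV.

−15.2 µV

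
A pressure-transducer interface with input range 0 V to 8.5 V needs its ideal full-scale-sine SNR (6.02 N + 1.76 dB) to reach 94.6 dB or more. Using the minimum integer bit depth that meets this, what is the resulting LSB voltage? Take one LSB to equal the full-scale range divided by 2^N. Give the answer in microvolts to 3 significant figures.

130 µV

Range is 8.5 V.
Solving 6.02 N ≥ 94.6 − 1.76: N ≥ 15.422. Round up → N = 16.
LSB = 8.5 V ÷ 2^16 = 8.5/65536 V = 130 µV.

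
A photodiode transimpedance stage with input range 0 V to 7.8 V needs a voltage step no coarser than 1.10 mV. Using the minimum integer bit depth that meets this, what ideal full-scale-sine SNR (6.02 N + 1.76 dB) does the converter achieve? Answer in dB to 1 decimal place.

Full-scale range = 7.8 V.
Required number of levels: 7.8/1.10 mV = 7090.9; smallest N with 2^N ≥ that is 13.
Ideal SNR at N = 13: 6.02·13 + 1.76 = 80.0 dB.

80.0 dB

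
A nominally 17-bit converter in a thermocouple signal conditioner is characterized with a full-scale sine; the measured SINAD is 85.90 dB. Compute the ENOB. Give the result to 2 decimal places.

Inverting SNR = 6.02 N + 1.76: N_eff = (85.90 − 1.76)/6.02 = 13.9767.

13.98 bits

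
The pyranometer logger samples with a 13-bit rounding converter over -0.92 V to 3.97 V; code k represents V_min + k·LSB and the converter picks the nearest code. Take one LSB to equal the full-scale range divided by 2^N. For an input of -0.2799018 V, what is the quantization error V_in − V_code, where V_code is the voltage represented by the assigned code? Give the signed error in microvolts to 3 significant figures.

Full-scale range = 3.97 V − (-0.92 V) = 4.89 V. LSB = 4.89 V / 2^13 ≈ 0.5969 mV.
(-0.2799018 − (-0.92)) / LSB = 0.6400982 × 8192/4.89 = 1072.3281. Nearest integer: k = 1072.
V_code = V_min + k × range/2^13 = -0.92 + 1072 × 4.89/8192 = -0.2800976563 V.
e = -0.2799018 − (-0.2800976563) = +196 µV.

+196 µV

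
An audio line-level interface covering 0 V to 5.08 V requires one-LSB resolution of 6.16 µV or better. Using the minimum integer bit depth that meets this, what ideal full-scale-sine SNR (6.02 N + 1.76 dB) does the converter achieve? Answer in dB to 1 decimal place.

Span = 5.08 V.
Levels needed ≥ 5.08/6.16 µV = 824700. 2^20 = 1048576 suffices, so N_min = 20.
6.02(20) + 1.76 = 122.16 dB.

122.2 dB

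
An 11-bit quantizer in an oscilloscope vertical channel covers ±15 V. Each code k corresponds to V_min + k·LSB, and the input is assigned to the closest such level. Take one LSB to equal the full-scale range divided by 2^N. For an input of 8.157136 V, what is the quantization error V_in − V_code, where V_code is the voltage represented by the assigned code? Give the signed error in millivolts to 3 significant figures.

Range = 15 − (-15) = 30 V. LSB = 30 V / 2^11 ≈ 14.65 mV.
(8.157136 − (-15)) / LSB = 23.157136 × 2048/30 = 1580.8605. Nearest integer: k = 1581.
V_code = -15 + (1581/2048) × 30 = 8.159179688 V.
V_in − V_code = 8.157136 − (8.159179688) = −2.04 mV.

−2.04 mV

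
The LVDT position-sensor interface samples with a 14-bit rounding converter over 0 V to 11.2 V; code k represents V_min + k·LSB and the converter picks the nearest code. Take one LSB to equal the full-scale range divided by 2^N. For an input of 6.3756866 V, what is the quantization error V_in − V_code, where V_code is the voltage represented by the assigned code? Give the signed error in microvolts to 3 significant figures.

−192 µV

Span = 11.2 V. LSB = 11.2 V / 2^14 ≈ 0.6836 mV.
(V_in − V_min)/LSB = (6.3756866 − (0)) × 16384/11.2 = 9326.7187 → nearest code k = 9327.
V_code = 0 + (9327/16384) × 11.2 = 6.3758789063 V.
Error = V_in − V_code = 6.3756866 − (6.3758789063) = −192 µV.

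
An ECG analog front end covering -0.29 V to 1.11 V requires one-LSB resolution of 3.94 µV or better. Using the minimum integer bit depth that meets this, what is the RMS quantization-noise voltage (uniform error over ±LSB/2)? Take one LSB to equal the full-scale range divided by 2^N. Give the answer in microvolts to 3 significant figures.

Full-scale range = 1.11 V − (-0.29 V) = 1.4 V.
Required number of levels: 1.4/3.94 µV = 355330; smallest N with 2^N ≥ that is 19.
Step size = 1.4/524288 V = 2.6703 µV.
σ_q = LSB/√12 = 2.6703 µV/3.4641 = 0.771 µV.

0.771 µV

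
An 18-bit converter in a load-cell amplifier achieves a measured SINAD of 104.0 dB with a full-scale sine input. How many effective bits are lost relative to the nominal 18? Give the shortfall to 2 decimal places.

1.02 bits

Effective bits = (104.0 − 1.76)/6.02 = 16.9834.
Shortfall = 18 − 16.9834 = 1.0166 bits.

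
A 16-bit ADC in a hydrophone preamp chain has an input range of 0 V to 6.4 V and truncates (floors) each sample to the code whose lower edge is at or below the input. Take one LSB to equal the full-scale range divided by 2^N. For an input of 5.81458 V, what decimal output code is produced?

Span = 6.4 V. LSB = 6.4 V / 2^16 ≈ 97.66 µV.
code = ⌊(V_in − V_min)/LSB⌋ = ⌊(V_in − V_min) × 2^16 / range⌋
     = ⌊(5.81458 − (0)) × 65536 / 6.4⌋ = ⌊5.81458 × 65536/6.4⌋
     = ⌊59541.299⌋ = 59541.

59541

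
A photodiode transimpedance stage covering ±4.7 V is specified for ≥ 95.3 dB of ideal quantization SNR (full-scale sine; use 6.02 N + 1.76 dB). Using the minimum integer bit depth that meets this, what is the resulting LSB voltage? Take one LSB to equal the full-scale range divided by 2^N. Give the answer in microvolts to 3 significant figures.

The full-scale span is 4.7 − (-4.7) = 9.4 V.
6.02 N + 1.76 ≥ 95.3 gives N ≥ 15.538, so the minimum integer is 16.
LSB = 9.4 V ÷ 2^16 = 9.4/65536 V = 143 µV.

143 µV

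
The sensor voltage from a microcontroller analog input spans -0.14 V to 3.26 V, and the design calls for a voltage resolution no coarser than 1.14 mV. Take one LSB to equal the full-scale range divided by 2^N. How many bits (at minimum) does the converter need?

Full-scale range = 3.26 V − (-0.14 V) = 3.4 V.
3.4 V / 1.14 mV = 2982. Since 2^11 = 2048 and 2^12 = 4096, N = 12.

12 bits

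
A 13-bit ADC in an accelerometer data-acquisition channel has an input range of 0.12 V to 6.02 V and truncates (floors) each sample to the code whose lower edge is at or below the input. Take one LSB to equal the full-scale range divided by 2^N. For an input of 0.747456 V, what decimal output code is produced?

871

The full-scale span is 6.02 − (0.12) = 5.9 V. LSB = 5.9 V / 2^13 ≈ 0.7202 mV.
V_in − V_min = 0.747456 − (0.12) = 0.627456 V.
Divide by LSB: 0.627456 × 8192/5.9 = 871.2067.
Truncating gives code 871.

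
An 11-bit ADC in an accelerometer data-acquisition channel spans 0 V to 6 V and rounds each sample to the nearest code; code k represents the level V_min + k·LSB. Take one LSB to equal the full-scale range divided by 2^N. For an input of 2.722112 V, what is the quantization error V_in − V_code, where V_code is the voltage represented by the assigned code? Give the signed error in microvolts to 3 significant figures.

+432 µV

Span = 6 V. LSB = 6 V / 2^11 ≈ 2.930 mV.
(V_in − V_min)/LSB = (2.722112 − (0)) × 2048/6 = 929.1476 → nearest code k = 929.
V_code = V_min + k × range/2^11 = 0 + 929 × 6/2048 = 2.721679688 V.
V_in − V_code = 2.722112 − (2.721679688) = +432 µV.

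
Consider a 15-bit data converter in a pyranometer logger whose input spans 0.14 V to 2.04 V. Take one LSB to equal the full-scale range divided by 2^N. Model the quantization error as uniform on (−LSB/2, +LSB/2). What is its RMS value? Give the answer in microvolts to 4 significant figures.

16.74 µV

Range = 2.04 − (0.14) = 1.9 V.
Step size = 1.9/32768 V = 57.9834 µV.
σ_q = LSB/√12 = 57.9834 µV/3.4641 = 16.74 µV.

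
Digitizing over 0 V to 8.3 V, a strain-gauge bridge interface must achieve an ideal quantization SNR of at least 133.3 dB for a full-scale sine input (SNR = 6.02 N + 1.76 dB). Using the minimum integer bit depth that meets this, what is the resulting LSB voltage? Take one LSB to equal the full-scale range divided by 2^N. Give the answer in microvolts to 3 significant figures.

V_FS = 8.3 V.
N ≥ (133.3 − 1.76)/6.02 = 21.850 → N_min = 22.
Step size = 8.3/4194304 V = 1.98 µV.

1.98 µV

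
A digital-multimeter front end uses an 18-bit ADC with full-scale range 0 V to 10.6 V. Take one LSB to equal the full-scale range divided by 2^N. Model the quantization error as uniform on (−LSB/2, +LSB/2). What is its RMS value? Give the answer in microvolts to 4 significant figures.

11.67 µV

Span = 10.6 V.
Step size = 10.6/262144 V = 40.4358 µV.
V_rms = LSB/√12 = 40.4358 µV / √12 = 11.67 µV.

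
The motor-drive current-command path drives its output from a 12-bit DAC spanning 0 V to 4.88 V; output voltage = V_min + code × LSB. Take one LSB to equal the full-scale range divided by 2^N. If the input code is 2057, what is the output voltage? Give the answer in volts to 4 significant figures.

2.451 V

Range is 4.88 V. LSB = 4.88 V / 2^12.
V_out = 0 + 2057 × (4.88/4096) V
      = 0 + 2.45072 = 2.45072 V.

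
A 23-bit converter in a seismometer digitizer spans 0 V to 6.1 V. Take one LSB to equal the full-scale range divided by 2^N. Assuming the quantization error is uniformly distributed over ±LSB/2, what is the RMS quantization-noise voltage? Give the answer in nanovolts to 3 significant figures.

Range is 6.1 V.
One LSB is 6.1 V / 8388608 = 0.72718 µV.
σ_q = LSB/√12 = 0.72718 µV/3.4641 = 210 nV.

210 nV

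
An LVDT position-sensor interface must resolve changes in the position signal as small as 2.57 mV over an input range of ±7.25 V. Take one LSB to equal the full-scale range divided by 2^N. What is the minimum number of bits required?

Full-scale range = 7.25 V − (-7.25 V) = 14.5 V.
Required number of levels: 14.5/2.57 mV = 5642.0; smallest N with 2^N ≥ that is 13.

13 bits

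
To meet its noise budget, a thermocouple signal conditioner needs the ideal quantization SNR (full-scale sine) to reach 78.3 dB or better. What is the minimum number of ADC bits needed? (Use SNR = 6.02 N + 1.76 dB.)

13 bits

6.02 N + 1.76 ≥ 78.3 gives N ≥ 12.714, so the minimum integer is 13.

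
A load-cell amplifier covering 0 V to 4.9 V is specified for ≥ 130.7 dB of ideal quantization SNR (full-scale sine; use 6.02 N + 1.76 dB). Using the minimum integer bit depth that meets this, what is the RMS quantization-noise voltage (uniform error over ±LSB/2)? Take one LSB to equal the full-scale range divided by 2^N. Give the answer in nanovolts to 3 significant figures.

Range is 4.9 V.
Required N = ⌈(130.7 − 1.76)/6.02⌉ = ⌈21.419⌉ = 22.
LSB = 4.9 V ÷ 2^22 = 4.9/4194304 V = 1.1683 µV.
V_rms = LSB/√12 = 337 nV.

337 nV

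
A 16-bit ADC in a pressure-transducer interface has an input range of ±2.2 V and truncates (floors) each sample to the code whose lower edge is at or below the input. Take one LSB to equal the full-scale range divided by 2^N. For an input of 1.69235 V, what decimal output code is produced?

57974

Full-scale range = 2.2 V − (-2.2 V) = 4.4 V. LSB = 4.4 V / 2^16 ≈ 67.14 µV.
code = ⌊(V_in − V_min)/LSB⌋ = ⌊(V_in − V_min) × 2^16 / range⌋
     = ⌊(1.69235 − (-2.2)) × 65536 / 4.4⌋ = ⌊3.89235 × 65536/4.4⌋
     = ⌊57974.784⌋ = 57974.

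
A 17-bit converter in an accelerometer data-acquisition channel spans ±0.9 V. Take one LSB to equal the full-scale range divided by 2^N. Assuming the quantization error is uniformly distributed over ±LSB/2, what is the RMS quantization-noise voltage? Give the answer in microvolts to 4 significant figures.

3.964 µV

Range = 0.9 − (-0.9) = 1.8 V.
LSB = 1.8 V / 2^17 = 13.7329 µV.
RMS of a uniform error over width LSB is LSB/√12 = 3.964 µV.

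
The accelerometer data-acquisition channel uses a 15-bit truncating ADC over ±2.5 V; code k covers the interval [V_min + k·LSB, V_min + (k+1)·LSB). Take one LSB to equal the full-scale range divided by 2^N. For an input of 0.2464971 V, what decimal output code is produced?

Full-scale range = 2.5 V − (-2.5 V) = 5 V. LSB = 5 V / 2^15 ≈ 152.6 µV.
V_in − V_min = 0.2464971 − (-2.5) = 2.7464971 V.
Divide by LSB: 2.7464971 × 32768/5 = 17999.4434.
Truncating gives code 17999.

17999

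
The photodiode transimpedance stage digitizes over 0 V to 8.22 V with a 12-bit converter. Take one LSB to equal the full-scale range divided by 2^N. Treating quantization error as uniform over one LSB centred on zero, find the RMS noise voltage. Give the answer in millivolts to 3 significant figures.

Span = 8.22 V.
LSB = 8.22 V / 2^12 = 2.0068 mV.
RMS of a uniform error over width LSB is LSB/√12 = 0.579 mV.

0.579 mV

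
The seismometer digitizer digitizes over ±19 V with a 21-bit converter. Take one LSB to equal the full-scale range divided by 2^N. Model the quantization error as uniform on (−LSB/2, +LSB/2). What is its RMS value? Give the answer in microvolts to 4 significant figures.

Span: 19 V − (-19 V) = 38 V.
LSB = 38 V ÷ 2^21 = 38/2097152 V = 18.1198 µV.
V_rms = LSB/√12 = 18.1198 µV / √12 = 5.231 µV.

5.231 µV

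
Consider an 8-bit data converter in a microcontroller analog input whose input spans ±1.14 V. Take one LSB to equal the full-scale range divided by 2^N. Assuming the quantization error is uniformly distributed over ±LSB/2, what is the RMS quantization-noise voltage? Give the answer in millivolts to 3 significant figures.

Range = 1.14 − (-1.14) = 2.28 V.
Step size = 2.28/256 V = 8.9063 mV.
RMS of a uniform error over width LSB is LSB/√12 = 2.57 mV.

2.57 mV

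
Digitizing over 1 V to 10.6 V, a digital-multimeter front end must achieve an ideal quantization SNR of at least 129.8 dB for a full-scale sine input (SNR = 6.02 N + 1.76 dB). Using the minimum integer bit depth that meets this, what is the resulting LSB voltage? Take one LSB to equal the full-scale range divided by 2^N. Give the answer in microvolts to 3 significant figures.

2.29 µV

Full-scale range = 10.6 V − (1 V) = 9.6 V.
6.02 N + 1.76 ≥ 129.8 gives N ≥ 21.269, so the minimum integer is 22.
LSB = 9.6 V / 2^22 = 2.29 µV.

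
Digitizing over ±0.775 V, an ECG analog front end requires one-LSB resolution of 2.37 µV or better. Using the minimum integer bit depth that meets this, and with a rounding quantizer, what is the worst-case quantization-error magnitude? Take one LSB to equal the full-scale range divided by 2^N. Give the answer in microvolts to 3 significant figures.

0.739 µV

Full-scale range = 0.775 V − (-0.775 V) = 1.55 V.
1.55 V / 2.37 µV = 654000. Since 2^19 = 524288 and 2^20 = 1048576, N = 20.
LSB = 1.55 V ÷ 2^20 = 1.55/1048576 V = 1.4782 µV.
Half an LSB is 0.739 µV.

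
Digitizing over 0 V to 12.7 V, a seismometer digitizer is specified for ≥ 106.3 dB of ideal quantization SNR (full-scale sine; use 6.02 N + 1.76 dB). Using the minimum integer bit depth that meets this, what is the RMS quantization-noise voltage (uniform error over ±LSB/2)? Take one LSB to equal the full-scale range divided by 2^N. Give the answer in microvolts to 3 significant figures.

14.0 µV

Full-scale range = 12.7 V.
Required N = ⌈(106.3 − 1.76)/6.02⌉ = ⌈17.365⌉ = 18.
LSB = 12.7 V / 2^18 = 48.447 µV.
σ_q = LSB/√12 = 48.447 µV/3.4641 = 14.0 µV.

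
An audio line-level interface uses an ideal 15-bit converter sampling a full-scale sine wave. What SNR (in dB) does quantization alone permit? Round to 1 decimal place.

92.1 dB

6.02(15) + 1.76 = 90.30 + 1.76 = 92.06 dB.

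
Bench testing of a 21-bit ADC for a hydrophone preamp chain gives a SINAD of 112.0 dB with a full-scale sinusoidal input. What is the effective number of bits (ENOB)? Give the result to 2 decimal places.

ENOB = (SINAD − 1.76) / 6.02 = (112.0 − 1.76) / 6.02 = 110.24 / 6.02 = 18.3123.

18.31 bits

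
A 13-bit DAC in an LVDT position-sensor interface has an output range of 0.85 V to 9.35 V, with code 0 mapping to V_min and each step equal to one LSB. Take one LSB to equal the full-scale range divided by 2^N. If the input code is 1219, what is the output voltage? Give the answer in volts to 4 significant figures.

Span: 9.35 V − (0.85 V) = 8.5 V. LSB = 8.5 V / 2^13.
V_out = V_min + code × LSB = 0.85 V + 1219 × 8.5 V / 8192
      = 0.85 V + 1.26483 V = 2.11483 V.

2.115 V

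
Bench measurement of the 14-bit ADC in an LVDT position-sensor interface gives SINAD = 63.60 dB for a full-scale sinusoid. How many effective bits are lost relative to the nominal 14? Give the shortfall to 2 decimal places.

Effective bits = (63.60 − 1.76)/6.02 = 10.2724.
14 − 10.2724 = 3.73 bits below nominal.

3.73 bits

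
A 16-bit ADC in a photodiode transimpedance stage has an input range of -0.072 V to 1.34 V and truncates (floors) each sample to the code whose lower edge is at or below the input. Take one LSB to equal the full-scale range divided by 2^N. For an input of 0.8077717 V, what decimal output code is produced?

40833

Full-scale range = 1.34 V − (-0.072 V) = 1.412 V. LSB = 1.412 V / 2^16 ≈ 21.55 µV.
code = ⌊(V_in − V_min)/LSB⌋ = ⌊(V_in − V_min) × 2^16 / range⌋
     = ⌊(0.8077717 − (-0.072)) × 65536 / 1.412⌋ = ⌊0.8797717 × 65536/1.412⌋
     = ⌊40833.370⌋ = 40833.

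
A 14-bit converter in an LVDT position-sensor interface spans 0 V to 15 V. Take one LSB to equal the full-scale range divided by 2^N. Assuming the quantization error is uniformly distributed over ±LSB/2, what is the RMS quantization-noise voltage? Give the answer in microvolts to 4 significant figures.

Full-scale range = 15 V.
One LSB is 15 V / 16384 = 0.915527 mV.
σ_q = LSB/√12 = 0.915527 mV/3.4641 = 264.3 µV.

264.3 µV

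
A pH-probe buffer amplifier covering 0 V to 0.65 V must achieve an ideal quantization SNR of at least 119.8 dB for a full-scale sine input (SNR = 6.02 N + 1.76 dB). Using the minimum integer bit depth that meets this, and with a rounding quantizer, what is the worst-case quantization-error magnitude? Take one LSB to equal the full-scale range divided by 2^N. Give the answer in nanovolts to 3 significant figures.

310 nV

Span = 0.65 V.
Required N = ⌈(119.8 − 1.76)/6.02⌉ = ⌈19.608⌉ = 20.
Step size = 0.65/1048576 V = 0.61989 µV.
|e|_max = LSB/2 = 310 nV.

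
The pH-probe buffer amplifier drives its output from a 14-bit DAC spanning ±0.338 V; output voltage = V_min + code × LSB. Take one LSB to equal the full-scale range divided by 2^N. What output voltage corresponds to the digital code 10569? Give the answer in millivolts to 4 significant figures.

98.07 mV

Span: 0.338 V − (-0.338 V) = 0.676 V. LSB = 0.676 V / 2^14.
V_out = -0.338 + 10569 × (0.676/16384) V
      = -0.338 + 0.436074 = 0.0980745 V.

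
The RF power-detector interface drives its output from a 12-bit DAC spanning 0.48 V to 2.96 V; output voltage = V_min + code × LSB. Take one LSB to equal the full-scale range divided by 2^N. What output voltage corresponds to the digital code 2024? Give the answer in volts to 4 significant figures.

1.705 V

Span: 2.96 V − (0.48 V) = 2.48 V. LSB = 2.48 V / 2^12.
V_out = 0.48 + 2024 × (2.48/4096) V
      = 0.48 + 1.22547 = 1.70547 V.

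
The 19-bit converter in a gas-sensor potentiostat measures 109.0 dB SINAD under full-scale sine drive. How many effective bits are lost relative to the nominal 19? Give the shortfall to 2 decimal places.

1.19 bits

N_eff = (109.0 − 1.76)/6.02 = 17.8140 bits.
Shortfall = 19 − 17.8140 = 1.1860 bits.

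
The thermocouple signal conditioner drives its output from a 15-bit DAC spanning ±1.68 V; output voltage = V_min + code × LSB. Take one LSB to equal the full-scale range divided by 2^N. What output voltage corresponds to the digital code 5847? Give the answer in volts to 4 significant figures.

Full-scale range = 1.68 V − (-1.68 V) = 3.36 V. LSB = 3.36 V / 2^15.
V_out = -1.68 + 5847 × (3.36/32768) V
      = -1.68 + 0.599546 = -1.08045 V.

-1.080 V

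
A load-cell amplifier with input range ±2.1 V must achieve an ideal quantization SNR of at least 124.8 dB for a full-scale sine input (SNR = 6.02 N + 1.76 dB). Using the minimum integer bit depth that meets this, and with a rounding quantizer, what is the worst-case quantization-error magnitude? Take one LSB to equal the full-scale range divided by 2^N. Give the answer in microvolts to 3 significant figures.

Range = 2.1 − (-2.1) = 4.2 V.
Solving 6.02 N ≥ 124.8 − 1.76: N ≥ 20.439. Round up → N = 21.
LSB = 4.2 V / 2^21 = 2.0027 µV.
Max error for round-to-nearest is LSB/2 = 1.00 µV.

1.00 µV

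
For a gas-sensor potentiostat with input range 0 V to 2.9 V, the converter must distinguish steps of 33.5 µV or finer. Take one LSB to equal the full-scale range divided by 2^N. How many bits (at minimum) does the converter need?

17 bits

Span = 2.9 V.
Required number of levels: 2.9/33.5 µV = 86567; smallest N with 2^N ≥ that is 17.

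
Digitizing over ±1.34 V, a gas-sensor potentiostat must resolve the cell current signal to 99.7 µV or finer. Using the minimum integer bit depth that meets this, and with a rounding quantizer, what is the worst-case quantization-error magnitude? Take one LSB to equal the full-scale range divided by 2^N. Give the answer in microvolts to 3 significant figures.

40.9 µV

Span: 1.34 V − (-1.34 V) = 2.68 V.
Required number of levels: 2.68/99.7 µV = 26881; smallest N with 2^N ≥ that is 15.
LSB = 2.68 V ÷ 2^15 = 2.68/32768 V = 81.787 µV.
Max error for round-to-nearest is LSB/2 = 40.9 µV.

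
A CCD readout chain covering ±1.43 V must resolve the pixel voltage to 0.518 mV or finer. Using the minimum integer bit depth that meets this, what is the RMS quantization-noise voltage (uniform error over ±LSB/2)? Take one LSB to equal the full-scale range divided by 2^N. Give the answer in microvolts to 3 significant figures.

101 µV

Range = 1.43 − (-1.43) = 2.86 V.
Need 2^N ≥ 2.86 V / 0.518 mV = 5521 → N_min = 13.
LSB = 2.86 V ÷ 2^13 = 2.86/8192 V = 349.12 µV.
σ_q = LSB/√12 = 349.12 µV/3.4641 = 101 µV.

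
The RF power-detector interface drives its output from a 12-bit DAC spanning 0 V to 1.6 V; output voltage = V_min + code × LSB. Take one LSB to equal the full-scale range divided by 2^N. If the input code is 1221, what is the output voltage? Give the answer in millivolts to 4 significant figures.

477.0 mV

Range is 1.6 V. LSB = 1.6 V / 2^12.
V_out = V_min + code × LSB = 0 V + 1221 × 1.6 V / 4096
      = 0 + 0.476953 = 0.476953 V.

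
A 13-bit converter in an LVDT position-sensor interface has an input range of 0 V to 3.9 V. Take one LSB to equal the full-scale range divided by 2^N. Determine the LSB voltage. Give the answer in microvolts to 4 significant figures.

Full-scale range = 3.9 V.
There are 2^13 = 8192 steps.
LSB = 3.9 V / 2^13 = 476.1 µV.

476.1 µV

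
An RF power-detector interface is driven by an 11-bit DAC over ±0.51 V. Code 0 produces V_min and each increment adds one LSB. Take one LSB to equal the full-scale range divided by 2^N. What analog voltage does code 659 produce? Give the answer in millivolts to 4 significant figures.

Full-scale range = 0.51 V − (-0.51 V) = 1.02 V. LSB = 1.02 V / 2^11.
V_out = V_min + code × LSB = -0.51 V + 659 × 1.02 V / 2048
      = -0.51 V + 0.328213 V = -0.181787 V.

-181.8 mV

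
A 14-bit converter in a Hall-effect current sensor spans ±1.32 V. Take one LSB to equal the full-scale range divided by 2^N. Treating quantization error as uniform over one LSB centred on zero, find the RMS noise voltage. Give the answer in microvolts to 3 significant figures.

46.5 µV

Range = 1.32 − (-1.32) = 2.64 V.
Step size = 2.64/16384 V = 161.13 µV.
For a uniform distribution on [−LSB/2, +LSB/2], V_rms = LSB/√12 = 161.13 µV/3.4641 = 46.5 µV.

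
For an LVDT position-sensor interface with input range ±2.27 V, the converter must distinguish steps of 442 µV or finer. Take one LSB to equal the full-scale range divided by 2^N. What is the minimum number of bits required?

Span: 2.27 V − (-2.27 V) = 4.54 V.
Required number of levels: 4.54/442 µV = 10271; smallest N with 2^N ≥ that is 14.

14 bits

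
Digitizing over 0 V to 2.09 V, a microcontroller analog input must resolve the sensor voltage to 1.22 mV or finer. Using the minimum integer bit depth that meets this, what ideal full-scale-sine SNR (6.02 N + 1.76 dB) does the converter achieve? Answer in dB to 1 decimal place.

68.0 dB

V_FS = 2.09 V.
2.09 V / 1.22 mV = 1713. Since 2^10 = 1024 and 2^11 = 2048, N = 11.
SNR = 6.02 × 11 + 1.76 = 67.98 dB.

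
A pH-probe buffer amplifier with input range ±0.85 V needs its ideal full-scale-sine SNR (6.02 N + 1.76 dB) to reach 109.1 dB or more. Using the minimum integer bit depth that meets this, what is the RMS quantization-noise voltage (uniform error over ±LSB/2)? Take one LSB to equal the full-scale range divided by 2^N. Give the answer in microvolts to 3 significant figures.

Range = 0.85 − (-0.85) = 1.7 V.
Required N = ⌈(109.1 − 1.76)/6.02⌉ = ⌈17.831⌉ = 18.
One LSB is 1.7 V / 262144 = 6.4850 µV.
σ_q = LSB/√12 = 6.4850 µV/3.4641 = 1.87 µV.

1.87 µV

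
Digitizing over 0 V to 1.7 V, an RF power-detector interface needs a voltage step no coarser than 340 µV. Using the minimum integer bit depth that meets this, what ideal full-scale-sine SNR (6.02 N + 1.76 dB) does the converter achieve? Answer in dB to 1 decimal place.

80.0 dB

Range is 1.7 V.
Required number of levels: 1.7/340 µV = 5000.0; smallest N with 2^N ≥ that is 13.
SNR = 6.02 × 13 + 1.76 = 80.02 dB.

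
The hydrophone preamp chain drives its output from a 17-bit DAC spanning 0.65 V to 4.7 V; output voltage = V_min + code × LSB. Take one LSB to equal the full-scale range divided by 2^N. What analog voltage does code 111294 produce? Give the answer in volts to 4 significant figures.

Range = 4.7 − (0.65) = 4.05 V. LSB = 4.05 V / 2^17.
Output = V_min + (111294/131072) × range = 0.65 + 0.849106 × 4.05 V
      = 0.65 + 3.43888 = 4.08888 V.

4.089 V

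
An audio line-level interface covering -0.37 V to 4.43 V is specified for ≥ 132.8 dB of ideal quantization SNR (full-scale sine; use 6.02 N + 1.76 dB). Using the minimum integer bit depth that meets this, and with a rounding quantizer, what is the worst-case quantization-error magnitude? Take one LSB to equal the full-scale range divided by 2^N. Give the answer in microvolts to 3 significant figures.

0.572 µV

The full-scale span is 4.43 − (-0.37) = 4.8 V.
Required N = ⌈(132.8 − 1.76)/6.02⌉ = ⌈21.767⌉ = 22.
Step size = 4.8/4194304 V = 1.1444 µV.
Max error for round-to-nearest is LSB/2 = 0.572 µV.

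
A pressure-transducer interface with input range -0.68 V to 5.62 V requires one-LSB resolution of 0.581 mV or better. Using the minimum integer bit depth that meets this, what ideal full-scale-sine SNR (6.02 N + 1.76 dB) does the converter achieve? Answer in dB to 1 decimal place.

The full-scale span is 5.62 − (-0.68) = 6.3 V.
Levels needed ≥ 6.3/0.581 mV = 10840. 2^14 = 16384 suffices, so N_min = 14.
Ideal SNR at N = 14: 6.02·14 + 1.76 = 86.0 dB.

86.0 dB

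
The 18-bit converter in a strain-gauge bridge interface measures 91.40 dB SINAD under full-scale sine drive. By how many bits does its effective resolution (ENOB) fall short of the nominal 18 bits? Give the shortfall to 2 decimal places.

Effective bits = (91.40 − 1.76)/6.02 = 14.8904.
Lost resolution: 18 − 14.8904 = 3.1096 bits.

3.11 bits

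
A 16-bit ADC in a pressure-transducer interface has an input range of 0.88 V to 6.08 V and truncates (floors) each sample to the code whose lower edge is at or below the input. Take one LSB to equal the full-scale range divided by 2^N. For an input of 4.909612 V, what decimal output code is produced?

50785

The full-scale span is 6.08 − (0.88) = 5.2 V. LSB = 5.2 V / 2^16 ≈ 79.35 µV.
V_in − V_min = 4.909612 − (0.88) = 4.029612 V.
Divide by LSB: 4.029612 × 65536/5.2 = 50785.5100.
Truncating gives code 50785.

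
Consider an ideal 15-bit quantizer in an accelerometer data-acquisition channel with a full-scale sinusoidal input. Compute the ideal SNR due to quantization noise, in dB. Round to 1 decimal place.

SNR = 6.02·15 + 1.76 = 92.06 dB.

92.1 dB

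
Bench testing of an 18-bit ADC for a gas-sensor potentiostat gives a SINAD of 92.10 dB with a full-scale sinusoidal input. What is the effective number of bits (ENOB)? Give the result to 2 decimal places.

ENOB = (SINAD − 1.76) / 6.02 = (92.10 − 1.76) / 6.02 = 90.34 / 6.02 = 15.0066.

15.01 bits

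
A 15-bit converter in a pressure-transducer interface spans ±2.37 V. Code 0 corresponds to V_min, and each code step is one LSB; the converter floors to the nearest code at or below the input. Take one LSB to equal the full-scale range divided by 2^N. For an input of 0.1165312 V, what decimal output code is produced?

Full-scale range = 2.37 V − (-2.37 V) = 4.74 V. LSB = 4.74 V / 2^15 ≈ 144.7 µV.
V_in − V_min = 0.1165312 − (-2.37) = 2.4865312 V.
Divide by LSB: 2.4865312 × 32768/4.74 = 17189.5895.
Truncating gives code 17189.

17189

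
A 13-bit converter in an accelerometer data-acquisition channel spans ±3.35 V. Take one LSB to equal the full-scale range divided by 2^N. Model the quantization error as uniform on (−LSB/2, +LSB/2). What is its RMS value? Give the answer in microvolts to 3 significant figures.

Span: 3.35 V − (-3.35 V) = 6.7 V.
Step size = 6.7/8192 V = 0.81787 mV.
RMS of a uniform error over width LSB is LSB/√12 = 236 µV.

236 µV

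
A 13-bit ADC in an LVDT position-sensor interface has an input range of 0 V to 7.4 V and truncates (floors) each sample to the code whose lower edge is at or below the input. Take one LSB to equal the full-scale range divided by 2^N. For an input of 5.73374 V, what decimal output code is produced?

6347

Span = 7.4 V. LSB = 7.4 V / 2^13 ≈ 0.9033 mV.
(V_in − V_min) × 2^13/range = (5.73374 − (0)) × 8192/7.4 = 6347.405.
Floor → code = 6347.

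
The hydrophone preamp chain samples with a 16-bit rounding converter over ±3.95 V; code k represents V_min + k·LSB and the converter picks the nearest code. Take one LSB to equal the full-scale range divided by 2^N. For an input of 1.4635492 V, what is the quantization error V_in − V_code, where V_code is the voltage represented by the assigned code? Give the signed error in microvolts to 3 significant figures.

Range = 3.95 − (-3.95) = 7.9 V. LSB = 7.9 V / 2^16 ≈ 120.5 µV.
(1.4635492 − (-3.95)) / LSB = 5.4135492 × 65536/7.9 = 44909.1595. Nearest integer: k = 44909.
V_code = -3.95 + (44909/65536) × 7.9 = 1.4635299683 V.
Error = V_in − V_code = 1.4635492 − (1.4635299683) = +19.2 µV.

+19.2 µV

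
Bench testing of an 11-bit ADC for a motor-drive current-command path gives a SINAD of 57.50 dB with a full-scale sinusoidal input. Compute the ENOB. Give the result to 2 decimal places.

Inverting SNR = 6.02 N + 1.76: N_eff = (57.50 − 1.76)/6.02 = 9.2591.

9.26 bits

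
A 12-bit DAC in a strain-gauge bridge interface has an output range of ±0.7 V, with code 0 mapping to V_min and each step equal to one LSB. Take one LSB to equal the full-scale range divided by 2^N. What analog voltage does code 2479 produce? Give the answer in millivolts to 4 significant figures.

147.3 mV

The full-scale span is 0.7 − (-0.7) = 1.4 V. LSB = 1.4 V / 2^12.
V_out = V_min + code × LSB = -0.7 V + 2479 × 1.4 V / 4096
      = -0.7 V + 0.847314 V = 0.147314 V.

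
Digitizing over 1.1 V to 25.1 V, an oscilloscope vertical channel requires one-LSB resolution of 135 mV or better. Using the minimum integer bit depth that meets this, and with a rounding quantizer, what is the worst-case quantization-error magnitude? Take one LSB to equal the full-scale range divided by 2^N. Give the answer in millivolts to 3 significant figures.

46.9 mV

Range = 25.1 − (1.1) = 24 V.
Required number of levels: 24/135 mV = 177.78; smallest N with 2^N ≥ that is 8.
One LSB is 24 V / 256 = 93.750 mV.
|e|_max = LSB/2 = 46.9 mV.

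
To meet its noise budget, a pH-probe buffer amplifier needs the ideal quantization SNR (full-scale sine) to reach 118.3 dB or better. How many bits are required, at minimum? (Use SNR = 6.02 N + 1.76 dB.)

20 bits

Solving 6.02 N ≥ 118.3 − 1.76: N ≥ 19.359. Round up → N = 20.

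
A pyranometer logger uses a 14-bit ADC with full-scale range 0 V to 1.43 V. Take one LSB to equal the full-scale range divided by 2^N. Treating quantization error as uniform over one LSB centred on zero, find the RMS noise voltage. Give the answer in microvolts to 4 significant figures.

Span = 1.43 V.
LSB = 1.43 V / 2^14 = 87.2803 µV.
σ_q = LSB/√12 = 87.2803 µV/3.4641 = 25.20 µV.

25.20 µV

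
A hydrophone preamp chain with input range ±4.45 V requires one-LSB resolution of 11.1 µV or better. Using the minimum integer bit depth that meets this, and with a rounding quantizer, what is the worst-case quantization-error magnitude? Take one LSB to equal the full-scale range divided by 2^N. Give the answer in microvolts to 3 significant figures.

4.24 µV

The full-scale span is 4.45 − (-4.45) = 8.9 V.
8.9 V / 11.1 µV = 801800. Since 2^19 = 524288 and 2^20 = 1048576, N = 20.
One LSB is 8.9 V / 1048576 = 8.4877 µV.
Half an LSB is 4.24 µV.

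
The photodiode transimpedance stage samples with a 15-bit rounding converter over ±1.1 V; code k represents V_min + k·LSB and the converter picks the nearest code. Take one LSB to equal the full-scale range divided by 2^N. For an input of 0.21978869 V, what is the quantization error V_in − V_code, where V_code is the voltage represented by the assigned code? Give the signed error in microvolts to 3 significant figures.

Span: 1.1 V − (-1.1 V) = 2.2 V. LSB = 2.2 V / 2^15 ≈ 67.14 µV.
(0.21978869 − (-1.1)) / LSB = 1.31978869 × 32768/2.2 = 19657.6526. Nearest integer: k = 19658.
V_code = -1.1 + (19658/32768) × 2.2 = 0.21981201172 V.
Error = V_in − V_code = 0.21978869 − (0.21981201172) = −23.3 µV.

−23.3 µV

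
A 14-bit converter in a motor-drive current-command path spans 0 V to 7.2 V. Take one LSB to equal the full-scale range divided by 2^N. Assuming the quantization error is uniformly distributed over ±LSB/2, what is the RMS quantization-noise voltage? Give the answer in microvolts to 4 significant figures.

Span = 7.2 V.
Step size = 7.2/16384 V = 439.453 µV.
RMS of a uniform error over width LSB is LSB/√12 = 126.9 µV.

126.9 µV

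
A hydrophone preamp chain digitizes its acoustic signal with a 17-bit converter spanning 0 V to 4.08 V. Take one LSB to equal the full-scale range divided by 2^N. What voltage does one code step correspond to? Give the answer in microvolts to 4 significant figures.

V_FS = 4.08 V.
2^17 = 131072 levels.
LSB = 4.08 V ÷ 2^17 = 4.08/131072 V = 31.13 µV.

31.13 µV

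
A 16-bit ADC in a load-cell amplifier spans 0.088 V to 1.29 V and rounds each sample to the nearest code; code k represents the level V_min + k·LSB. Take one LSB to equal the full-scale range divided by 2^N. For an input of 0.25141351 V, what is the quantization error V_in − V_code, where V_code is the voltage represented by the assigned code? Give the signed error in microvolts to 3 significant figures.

Range = 1.29 − (0.088) = 1.202 V. LSB = 1.202 V / 2^16 ≈ 18.34 µV.
(V_in − V_min)/LSB = (0.25141351 − (0.088)) × 65536/1.202 = 8909.7070 → nearest code k = 8910.
V_code = V_min + k × range/2^16 = 0.088 + 8910 × 1.202/65536 = 0.25141888428 V.
e = 0.25141351 − (0.25141888428) = −5.37 µV.

−5.37 µV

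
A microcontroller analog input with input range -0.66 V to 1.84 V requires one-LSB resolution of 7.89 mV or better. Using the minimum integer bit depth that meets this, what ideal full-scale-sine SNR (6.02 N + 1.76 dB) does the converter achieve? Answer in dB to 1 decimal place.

55.9 dB

Range = 1.84 − (-0.66) = 2.5 V.
Levels needed ≥ 2.5/7.89 mV = 316.9. 2^9 = 512 suffices, so N_min = 9.
Ideal SNR at N = 9: 6.02·9 + 1.76 = 55.9 dB.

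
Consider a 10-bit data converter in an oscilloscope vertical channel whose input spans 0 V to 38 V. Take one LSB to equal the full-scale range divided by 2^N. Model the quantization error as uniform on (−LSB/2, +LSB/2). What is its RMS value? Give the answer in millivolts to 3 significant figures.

10.7 mV

Span = 38 V.
LSB = 38 V / 2^10 = 37.109 mV.
σ_q = LSB/√12 = 37.109 mV/3.4641 = 10.7 mV.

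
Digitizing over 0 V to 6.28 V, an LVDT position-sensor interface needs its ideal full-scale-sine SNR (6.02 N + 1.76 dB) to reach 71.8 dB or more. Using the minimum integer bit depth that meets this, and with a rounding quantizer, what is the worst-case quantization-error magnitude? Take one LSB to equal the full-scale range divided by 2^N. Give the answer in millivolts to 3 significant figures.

0.767 mV

V_FS = 6.28 V.
N ≥ (71.8 − 1.76)/6.02 = 11.635 → N_min = 12.
Step size = 6.28/4096 V = 1.5332 mV.
Max error for round-to-nearest is LSB/2 = 0.767 mV.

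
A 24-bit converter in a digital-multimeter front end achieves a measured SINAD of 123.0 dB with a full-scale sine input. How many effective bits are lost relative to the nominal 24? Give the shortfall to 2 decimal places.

3.86 bits

N_eff = (123.0 − 1.76)/6.02 = 20.1395 bits.
24 − 20.1395 = 3.86 bits below nominal.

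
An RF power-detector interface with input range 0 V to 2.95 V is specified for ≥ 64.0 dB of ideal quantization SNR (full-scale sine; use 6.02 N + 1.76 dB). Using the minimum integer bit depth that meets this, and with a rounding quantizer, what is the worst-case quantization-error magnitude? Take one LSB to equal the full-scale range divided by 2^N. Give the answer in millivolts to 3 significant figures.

Full-scale range = 2.95 V.
N ≥ (64.0 − 1.76)/6.02 = 10.339 → N_min = 11.
LSB = 2.95 V ÷ 2^11 = 2.95/2048 V = 1.4404 mV.
Half an LSB is 0.720 mV.

0.720 mV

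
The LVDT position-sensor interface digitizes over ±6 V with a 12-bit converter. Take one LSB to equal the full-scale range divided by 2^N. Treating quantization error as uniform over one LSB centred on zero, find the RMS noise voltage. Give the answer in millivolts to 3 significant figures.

0.846 mV

Full-scale range = 6 V − (-6 V) = 12 V.
Step size = 12/4096 V = 2.9297 mV.
V_rms = LSB/√12 = 2.9297 mV / √12 = 0.846 mV.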